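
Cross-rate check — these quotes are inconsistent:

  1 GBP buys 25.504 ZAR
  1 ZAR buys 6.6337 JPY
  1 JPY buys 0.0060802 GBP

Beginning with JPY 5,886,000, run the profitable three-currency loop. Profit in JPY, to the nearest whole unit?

Profitable loop is JPY → GBP → ZAR → JPY:
JPY 5,886,000 × 0.0060802 = GBP 35,788.06
GBP 35,788.06 × 25.504 = ZAR 912,738.61
ZAR 912,738.61 × 6.6337 = JPY 6,054,834
Profit = JPY 6,054,834 − JPY 5,886,000

Profit: JPY 168,834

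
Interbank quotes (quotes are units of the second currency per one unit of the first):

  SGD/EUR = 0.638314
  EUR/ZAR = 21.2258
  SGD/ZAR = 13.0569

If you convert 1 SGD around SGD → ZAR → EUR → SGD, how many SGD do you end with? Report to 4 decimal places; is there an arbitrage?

0.9637 (arbitrage exists)

Around SGD → ZAR → EUR → SGD: 1 × 13.0569 ÷ 21.2258 ÷ 0.638314 = 0.963700
Product < 1; profitable direction is SGD → EUR → ZAR → SGD.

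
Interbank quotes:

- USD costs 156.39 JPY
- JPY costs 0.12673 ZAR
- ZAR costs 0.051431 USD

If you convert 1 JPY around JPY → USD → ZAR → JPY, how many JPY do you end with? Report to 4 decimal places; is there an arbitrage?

Around JPY → USD → ZAR → JPY: 1 ÷ 156.39 ÷ 0.051431 ÷ 0.12673 = 0.981040
Product < 1; profitable direction is JPY → ZAR → USD → JPY.

0.9810 (arbitrage exists)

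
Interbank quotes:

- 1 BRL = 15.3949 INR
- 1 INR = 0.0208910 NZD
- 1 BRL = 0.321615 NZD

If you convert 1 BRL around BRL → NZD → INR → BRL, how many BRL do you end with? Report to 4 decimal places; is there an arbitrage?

Around BRL → NZD → INR → BRL: 1 × 0.321615 ÷ 0.0208910 ÷ 15.3949 = 1.000000
Product ≈ 1 (deviation 0.000%, within rounding noise).

1.0000 (no arbitrage)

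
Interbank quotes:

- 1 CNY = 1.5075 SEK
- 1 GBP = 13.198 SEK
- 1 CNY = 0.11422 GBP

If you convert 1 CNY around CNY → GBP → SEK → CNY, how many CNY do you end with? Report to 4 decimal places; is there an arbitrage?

Around CNY → GBP → SEK → CNY: 1 × 0.11422 × 13.198 ÷ 1.5075 = 0.999984
Product ≈ 1 (deviation 0.002%, within rounding noise).

1.0000 (no arbitrage)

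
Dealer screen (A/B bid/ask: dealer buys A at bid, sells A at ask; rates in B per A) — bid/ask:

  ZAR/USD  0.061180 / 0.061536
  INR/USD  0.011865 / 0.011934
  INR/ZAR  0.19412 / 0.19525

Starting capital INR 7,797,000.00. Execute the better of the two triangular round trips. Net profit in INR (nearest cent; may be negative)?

Net result: INR -37,723.00 (no profitable arbitrage after spreads)

Best loop INR → ZAR → USD → INR:
INR 7,797,000.00 × 0.19412 (sell INR at bid) = ZAR 1,513,553.64
ZAR 1,513,553.64 × 0.061180 (sell ZAR at bid) = USD 92,599.21
USD 92,599.21 ÷ 0.011934 (buy INR at ask) = INR 7,759,277.00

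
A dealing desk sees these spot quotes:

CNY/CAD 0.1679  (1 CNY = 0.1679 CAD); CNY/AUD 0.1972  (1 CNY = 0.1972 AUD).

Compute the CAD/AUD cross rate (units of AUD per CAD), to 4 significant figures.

CAD/AUD = 1.175

1 CAD ÷ 0.1679 = 5.95593 CNY
5.95593 CNY × 0.1972 = 1.17451 AUD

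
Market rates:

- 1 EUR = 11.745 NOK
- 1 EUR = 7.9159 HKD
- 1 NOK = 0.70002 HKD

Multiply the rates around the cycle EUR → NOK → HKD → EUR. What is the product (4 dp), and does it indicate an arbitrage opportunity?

Around EUR → NOK → HKD → EUR: 1 × 11.745 × 0.70002 ÷ 7.9159 = 1.038636
Product > 1; profitable direction is EUR → NOK → HKD → EUR.

1.0386 (arbitrage exists)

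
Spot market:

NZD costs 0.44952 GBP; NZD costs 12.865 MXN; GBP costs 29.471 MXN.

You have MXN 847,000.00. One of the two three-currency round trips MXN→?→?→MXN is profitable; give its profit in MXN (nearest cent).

Profitable loop is MXN → NZD → GBP → MXN:
MXN 847,000.00 ÷ 12.865 = NZD 65,837.54
NZD 65,837.54 × 0.44952 = GBP 29,595.29
GBP 29,595.29 × 29.471 = MXN 872,202.87
Profit = MXN 872,202.87 − MXN 847,000.00

Profit: MXN 25,202.87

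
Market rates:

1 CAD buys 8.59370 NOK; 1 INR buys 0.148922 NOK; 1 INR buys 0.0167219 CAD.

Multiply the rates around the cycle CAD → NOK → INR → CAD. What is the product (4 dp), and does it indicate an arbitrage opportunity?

0.9650 (arbitrage exists)

Around CAD → NOK → INR → CAD: 1 × 8.59370 ÷ 0.148922 × 0.0167219 = 0.964955
Product < 1; profitable direction is CAD → INR → NOK → CAD.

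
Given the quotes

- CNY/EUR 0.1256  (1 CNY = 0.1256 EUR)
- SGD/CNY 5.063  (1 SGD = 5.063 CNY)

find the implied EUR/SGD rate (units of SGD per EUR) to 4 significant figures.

EUR/SGD = 1.573

1 EUR ÷ 0.1256 = 7.96178 CNY
7.96178 CNY ÷ 5.063 = 1.57254 SGD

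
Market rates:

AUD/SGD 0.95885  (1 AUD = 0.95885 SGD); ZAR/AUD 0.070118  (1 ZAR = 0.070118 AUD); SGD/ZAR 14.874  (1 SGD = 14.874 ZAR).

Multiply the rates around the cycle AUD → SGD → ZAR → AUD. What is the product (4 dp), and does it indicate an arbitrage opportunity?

1.0000 (no arbitrage)

Around AUD → SGD → ZAR → AUD: 1 × 0.95885 × 14.874 × 0.070118 = 1.000018
Product ≈ 1 (deviation 0.002%, within rounding noise).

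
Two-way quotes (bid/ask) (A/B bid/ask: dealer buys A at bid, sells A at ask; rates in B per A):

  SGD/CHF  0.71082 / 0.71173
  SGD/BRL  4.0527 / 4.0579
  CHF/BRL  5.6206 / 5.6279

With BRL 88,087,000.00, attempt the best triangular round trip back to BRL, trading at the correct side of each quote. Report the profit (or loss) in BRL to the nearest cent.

Best loop BRL → CHF → SGD → BRL:
BRL 88,087,000.00 ÷ 5.6279 (buy CHF at ask) = CHF 15,651,841.72
CHF 15,651,841.72 ÷ 0.71173 (buy SGD at ask) = SGD 21,991,263.14
SGD 21,991,263.14 × 4.0527 (sell SGD at bid) = BRL 89,123,992.14

Net profit: BRL 1,036,992.14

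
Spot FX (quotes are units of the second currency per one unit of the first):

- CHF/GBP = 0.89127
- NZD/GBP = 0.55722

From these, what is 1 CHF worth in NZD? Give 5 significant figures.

CHF/NZD = 1.5995

1 CHF × 0.89127 = 0.89127 GBP
0.89127 GBP ÷ 0.55722 = 1.59949 NZD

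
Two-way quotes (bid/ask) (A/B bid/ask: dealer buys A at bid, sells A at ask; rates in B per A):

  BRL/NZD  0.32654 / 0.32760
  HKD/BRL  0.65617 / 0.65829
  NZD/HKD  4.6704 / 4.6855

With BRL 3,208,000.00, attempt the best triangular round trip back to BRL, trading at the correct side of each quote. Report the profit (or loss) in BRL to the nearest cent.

Best loop BRL → NZD → HKD → BRL:
BRL 3,208,000.00 × 0.32654 (sell BRL at bid) = NZD 1,047,540.32
NZD 1,047,540.32 × 4.6704 (sell NZD at bid) = HKD 4,892,432.31
HKD 4,892,432.31 × 0.65617 (sell HKD at bid) = BRL 3,210,267.31

Net profit: BRL 2,267.31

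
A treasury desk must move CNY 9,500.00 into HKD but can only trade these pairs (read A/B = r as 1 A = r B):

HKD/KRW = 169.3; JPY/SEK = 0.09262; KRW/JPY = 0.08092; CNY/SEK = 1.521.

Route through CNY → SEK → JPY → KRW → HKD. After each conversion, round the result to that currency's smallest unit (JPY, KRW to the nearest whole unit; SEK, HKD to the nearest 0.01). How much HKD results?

HKD 11,387.65

CNY 9,500.00 × 1.521 = SEK 14,449.50
SEK 14,449.50 ÷ 0.09262 = JPY 156,008
JPY 156,008 ÷ 0.08092 = KRW 1,927,929
KRW 1,927,929 ÷ 169.3 = HKD 11,387.65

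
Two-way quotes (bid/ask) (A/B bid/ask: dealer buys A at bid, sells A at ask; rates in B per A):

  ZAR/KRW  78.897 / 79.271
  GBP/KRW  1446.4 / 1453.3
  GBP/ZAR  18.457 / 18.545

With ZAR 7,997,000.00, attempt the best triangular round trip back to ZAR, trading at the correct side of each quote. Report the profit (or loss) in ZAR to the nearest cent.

Net profit: ZAR 15,968.30

Best loop ZAR → KRW → GBP → ZAR:
ZAR 7,997,000.00 × 78.897 (sell ZAR at bid) = KRW 630,939,309
KRW 630,939,309 ÷ 1453.3 (buy GBP at ask) = GBP 434,142.51
GBP 434,142.51 × 18.457 (sell GBP at bid) = ZAR 8,012,968.30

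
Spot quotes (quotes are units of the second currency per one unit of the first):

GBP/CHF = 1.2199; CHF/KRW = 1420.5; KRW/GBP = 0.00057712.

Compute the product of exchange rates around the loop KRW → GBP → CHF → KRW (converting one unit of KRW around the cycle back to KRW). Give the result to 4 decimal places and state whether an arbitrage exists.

1.0001 (no arbitrage)

Around KRW → GBP → CHF → KRW: 1 × 0.00057712 × 1.2199 × 1420.5 = 1.000073
Product ≈ 1 (deviation 0.007%, within rounding noise).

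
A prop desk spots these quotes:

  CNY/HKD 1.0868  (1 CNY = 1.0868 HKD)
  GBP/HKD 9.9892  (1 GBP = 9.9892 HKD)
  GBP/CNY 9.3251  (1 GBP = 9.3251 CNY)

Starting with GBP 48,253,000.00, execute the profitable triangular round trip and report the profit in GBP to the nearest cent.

Profitable loop is GBP → CNY → HKD → GBP:
GBP 48,253,000.00 × 9.3251 = CNY 449,964,050.30
CNY 449,964,050.30 × 1.0868 = HKD 489,020,929.87
HKD 489,020,929.87 ÷ 9.9892 = GBP 48,954,964.35
Profit = GBP 48,954,964.35 − GBP 48,253,000.00

Profit: GBP 701,964.35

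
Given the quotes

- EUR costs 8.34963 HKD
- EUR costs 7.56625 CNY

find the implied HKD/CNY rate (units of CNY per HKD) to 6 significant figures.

1 HKD ÷ 8.34963 = 0.119766 EUR
0.119766 EUR × 7.56625 = 0.906178 CNY

HKD/CNY = 0.906178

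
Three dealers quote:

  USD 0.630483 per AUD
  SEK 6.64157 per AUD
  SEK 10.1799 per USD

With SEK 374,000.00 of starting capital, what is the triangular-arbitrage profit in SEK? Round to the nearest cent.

Profitable loop is SEK → USD → AUD → SEK:
SEK 374,000.00 ÷ 10.1799 = USD 36,739.06
USD 36,739.06 ÷ 0.630483 = AUD 58,271.30
AUD 58,271.30 × 6.64157 = SEK 387,012.92
Profit = SEK 387,012.92 − SEK 374,000.00

Profit: SEK 13,012.92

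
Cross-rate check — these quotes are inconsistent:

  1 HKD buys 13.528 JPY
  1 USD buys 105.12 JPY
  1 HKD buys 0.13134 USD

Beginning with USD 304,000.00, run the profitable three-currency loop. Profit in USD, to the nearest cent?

Profitable loop is USD → JPY → HKD → USD:
USD 304,000.00 × 105.12 = JPY 31,956,480
JPY 31,956,480 ÷ 13.528 = HKD 2,362,247.19
HKD 2,362,247.19 × 0.13134 = USD 310,257.55
Profit = USD 310,257.55 − USD 304,000.00

Profit: USD 6,257.55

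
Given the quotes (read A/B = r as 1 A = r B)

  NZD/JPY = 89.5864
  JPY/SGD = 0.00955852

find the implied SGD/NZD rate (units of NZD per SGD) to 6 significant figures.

1 SGD ÷ 0.00955852 = 104.619 JPY
104.619 JPY ÷ 89.5864 = 1.1678 NZD

SGD/NZD = 1.16780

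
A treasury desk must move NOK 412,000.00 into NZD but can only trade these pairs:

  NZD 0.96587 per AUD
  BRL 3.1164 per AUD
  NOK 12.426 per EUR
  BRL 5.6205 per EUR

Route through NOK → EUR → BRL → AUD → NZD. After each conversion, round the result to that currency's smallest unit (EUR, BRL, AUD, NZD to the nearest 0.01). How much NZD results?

NZD 57,757.23

NOK 412,000.00 ÷ 12.426 = EUR 33,156.29
EUR 33,156.29 × 5.6205 = BRL 186,354.93
BRL 186,354.93 ÷ 3.1164 = AUD 59,798.14
AUD 59,798.14 × 0.96587 = NZD 57,757.23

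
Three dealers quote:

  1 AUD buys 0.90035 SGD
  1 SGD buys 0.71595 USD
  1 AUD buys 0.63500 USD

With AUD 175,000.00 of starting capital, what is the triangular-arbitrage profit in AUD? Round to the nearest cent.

Profit: AUD 2,647.21

Profitable loop is AUD → SGD → USD → AUD:
AUD 175,000.00 × 0.90035 = SGD 157,561.25
SGD 157,561.25 × 0.71595 = USD 112,805.98
USD 112,805.98 ÷ 0.63500 = AUD 177,647.21
Profit = AUD 177,647.21 − AUD 175,000.00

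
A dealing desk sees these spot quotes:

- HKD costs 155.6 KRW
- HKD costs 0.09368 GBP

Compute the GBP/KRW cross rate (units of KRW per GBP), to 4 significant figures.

GBP/KRW = 1661

1 GBP ÷ 0.09368 = 10.6746 HKD
10.6746 HKD × 155.6 = 1660.97 KRW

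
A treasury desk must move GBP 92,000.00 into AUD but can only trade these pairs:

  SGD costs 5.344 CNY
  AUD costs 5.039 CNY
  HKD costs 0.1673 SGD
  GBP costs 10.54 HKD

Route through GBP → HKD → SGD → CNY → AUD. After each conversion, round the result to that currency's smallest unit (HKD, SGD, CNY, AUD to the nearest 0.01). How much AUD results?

GBP 92,000.00 × 10.54 = HKD 969,680.00
HKD 969,680.00 × 0.1673 = SGD 162,227.46
SGD 162,227.46 × 5.344 = CNY 866,943.55
CNY 866,943.55 ÷ 5.039 = AUD 172,046.75

AUD 172,046.75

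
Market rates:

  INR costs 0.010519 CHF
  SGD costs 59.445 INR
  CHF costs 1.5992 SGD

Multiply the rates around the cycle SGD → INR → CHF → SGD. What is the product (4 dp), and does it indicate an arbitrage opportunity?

1.0000 (no arbitrage)

Around SGD → INR → CHF → SGD: 1 × 59.445 × 0.010519 × 1.5992 = 0.999983
Product ≈ 1 (deviation 0.002%, within rounding noise).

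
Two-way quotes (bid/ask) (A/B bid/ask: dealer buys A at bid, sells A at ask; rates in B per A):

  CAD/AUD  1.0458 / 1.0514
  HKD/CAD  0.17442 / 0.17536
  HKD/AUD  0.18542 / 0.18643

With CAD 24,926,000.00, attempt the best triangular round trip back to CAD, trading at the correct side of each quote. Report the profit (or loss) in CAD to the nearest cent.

Best loop CAD → HKD → AUD → CAD:
CAD 24,926,000.00 ÷ 0.17536 (buy HKD at ask) = HKD 142,141,879.56
HKD 142,141,879.56 × 0.18542 (sell HKD at bid) = AUD 26,355,947.31
AUD 26,355,947.31 ÷ 1.0514 (buy CAD at ask) = CAD 25,067,478.89

Net profit: CAD 141,478.89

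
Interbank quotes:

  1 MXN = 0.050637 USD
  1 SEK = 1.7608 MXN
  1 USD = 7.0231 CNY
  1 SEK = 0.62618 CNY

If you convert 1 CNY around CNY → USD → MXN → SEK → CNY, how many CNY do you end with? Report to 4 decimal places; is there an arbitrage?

1.0000 (no arbitrage)

Around CNY → USD → MXN → SEK → CNY: 1 ÷ 7.0231 ÷ 0.050637 ÷ 1.7608 × 0.62618 = 0.999982
Product ≈ 1 (deviation 0.002%, within rounding noise).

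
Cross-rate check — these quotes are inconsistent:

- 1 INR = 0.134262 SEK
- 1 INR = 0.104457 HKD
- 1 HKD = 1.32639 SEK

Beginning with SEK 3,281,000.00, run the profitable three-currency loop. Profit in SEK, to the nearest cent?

Profitable loop is SEK → INR → HKD → SEK:
SEK 3,281,000.00 ÷ 0.134262 = INR 24,437,294.25
INR 24,437,294.25 × 0.104457 = HKD 2,552,646.45
HKD 2,552,646.45 × 1.32639 = SEK 3,385,804.72
Profit = SEK 3,385,804.72 − SEK 3,281,000.00

Profit: SEK 104,804.72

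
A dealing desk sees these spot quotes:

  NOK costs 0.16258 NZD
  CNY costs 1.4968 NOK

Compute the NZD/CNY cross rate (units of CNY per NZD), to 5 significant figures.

1 NZD ÷ 0.16258 = 6.15082 NOK
6.15082 NOK ÷ 1.4968 = 4.10931 CNY

NZD/CNY = 4.1093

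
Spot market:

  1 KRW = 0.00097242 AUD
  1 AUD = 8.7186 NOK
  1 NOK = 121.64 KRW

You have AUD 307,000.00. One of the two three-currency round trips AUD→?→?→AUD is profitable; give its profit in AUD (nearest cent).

Profitable loop is AUD → NOK → KRW → AUD:
AUD 307,000.00 × 8.7186 = NOK 2,676,610.20
NOK 2,676,610.20 × 121.64 = KRW 325,582,865
KRW 325,582,865 × 0.00097242 = AUD 316,603.29
Profit = AUD 316,603.29 − AUD 307,000.00

Profit: AUD 9,603.29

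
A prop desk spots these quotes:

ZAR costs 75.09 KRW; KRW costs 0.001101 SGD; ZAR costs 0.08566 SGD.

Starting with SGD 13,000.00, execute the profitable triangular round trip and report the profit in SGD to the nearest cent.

Profitable loop is SGD → KRW → ZAR → SGD:
SGD 13,000.00 ÷ 0.001101 = KRW 11,807,448
KRW 11,807,448 ÷ 75.09 = ZAR 157,243.94
ZAR 157,243.94 × 0.08566 = SGD 13,469.52
Profit = SGD 13,469.52 − SGD 13,000.00

Profit: SGD 469.52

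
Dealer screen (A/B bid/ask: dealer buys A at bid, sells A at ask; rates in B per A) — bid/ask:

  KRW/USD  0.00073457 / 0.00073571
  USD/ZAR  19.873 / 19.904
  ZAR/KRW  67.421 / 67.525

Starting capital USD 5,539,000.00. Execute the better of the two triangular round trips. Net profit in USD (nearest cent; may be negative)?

Best loop USD → KRW → ZAR → USD:
USD 5,539,000.00 ÷ 0.00073571 (buy KRW at ask) = KRW 7,528,781,721
KRW 7,528,781,721 ÷ 67.525 (buy ZAR at ask) = ZAR 111,496,212.09
ZAR 111,496,212.09 ÷ 19.904 (buy USD at ask) = USD 5,601,698.76

Net profit: USD 62,698.76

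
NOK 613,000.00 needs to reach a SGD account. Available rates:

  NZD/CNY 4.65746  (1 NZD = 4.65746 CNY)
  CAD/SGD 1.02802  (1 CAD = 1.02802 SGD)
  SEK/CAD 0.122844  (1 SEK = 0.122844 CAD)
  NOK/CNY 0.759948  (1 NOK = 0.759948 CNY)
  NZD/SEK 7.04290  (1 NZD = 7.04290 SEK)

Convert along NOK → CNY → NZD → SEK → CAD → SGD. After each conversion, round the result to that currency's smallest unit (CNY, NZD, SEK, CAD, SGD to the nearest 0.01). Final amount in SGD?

NOK 613,000.00 × 0.759948 = CNY 465,848.12
CNY 465,848.12 ÷ 4.65746 = NZD 100,021.93
NZD 100,021.93 × 7.04290 = SEK 704,444.45
SEK 704,444.45 × 0.122844 = CAD 86,536.77
CAD 86,536.77 × 1.02802 = SGD 88,961.53

SGD 88,961.53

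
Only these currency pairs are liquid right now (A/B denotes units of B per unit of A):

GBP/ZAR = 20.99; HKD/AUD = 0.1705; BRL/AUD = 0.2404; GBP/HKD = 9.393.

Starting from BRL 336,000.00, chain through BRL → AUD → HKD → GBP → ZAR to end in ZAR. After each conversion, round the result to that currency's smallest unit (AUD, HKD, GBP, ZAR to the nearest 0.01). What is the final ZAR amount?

ZAR 1,058,662.34

BRL 336,000.00 × 0.2404 = AUD 80,774.40
AUD 80,774.40 ÷ 0.1705 = HKD 473,750.15
HKD 473,750.15 ÷ 9.393 = GBP 50,436.51
GBP 50,436.51 × 20.99 = ZAR 1,058,662.34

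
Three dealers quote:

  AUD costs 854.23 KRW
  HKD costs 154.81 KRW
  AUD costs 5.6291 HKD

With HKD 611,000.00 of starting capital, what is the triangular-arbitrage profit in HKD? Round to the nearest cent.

Profitable loop is HKD → KRW → AUD → HKD:
HKD 611,000.00 × 154.81 = KRW 94,588,910
KRW 94,588,910 ÷ 854.23 = AUD 110,730.03
AUD 110,730.03 × 5.6291 = HKD 623,310.39
Profit = HKD 623,310.39 − HKD 611,000.00

Profit: HKD 12,310.39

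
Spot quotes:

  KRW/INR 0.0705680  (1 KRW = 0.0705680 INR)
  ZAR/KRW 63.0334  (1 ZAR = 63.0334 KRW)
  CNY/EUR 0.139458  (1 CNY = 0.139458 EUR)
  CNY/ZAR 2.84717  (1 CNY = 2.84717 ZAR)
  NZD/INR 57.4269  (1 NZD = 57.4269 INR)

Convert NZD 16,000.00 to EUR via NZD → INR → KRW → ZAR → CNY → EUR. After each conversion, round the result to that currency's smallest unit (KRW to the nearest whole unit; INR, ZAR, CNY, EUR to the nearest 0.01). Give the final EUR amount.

NZD 16,000.00 × 57.4269 = INR 918,830.40
INR 918,830.40 ÷ 0.0705680 = KRW 13,020,497
KRW 13,020,497 ÷ 63.0334 = ZAR 206,565.04
ZAR 206,565.04 ÷ 2.84717 = CNY 72,551.00
CNY 72,551.00 × 0.139458 = EUR 10,117.82

EUR 10,117.82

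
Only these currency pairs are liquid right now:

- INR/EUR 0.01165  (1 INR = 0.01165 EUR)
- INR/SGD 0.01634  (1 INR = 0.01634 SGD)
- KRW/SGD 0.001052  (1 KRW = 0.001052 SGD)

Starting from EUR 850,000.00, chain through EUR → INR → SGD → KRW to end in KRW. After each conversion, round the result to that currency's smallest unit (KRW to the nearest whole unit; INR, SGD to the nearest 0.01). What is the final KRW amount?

EUR 850,000.00 ÷ 0.01165 = INR 72,961,373.39
INR 72,961,373.39 × 0.01634 = SGD 1,192,188.84
SGD 1,192,188.84 ÷ 0.001052 = KRW 1,133,259,354

KRW 1,133,259,354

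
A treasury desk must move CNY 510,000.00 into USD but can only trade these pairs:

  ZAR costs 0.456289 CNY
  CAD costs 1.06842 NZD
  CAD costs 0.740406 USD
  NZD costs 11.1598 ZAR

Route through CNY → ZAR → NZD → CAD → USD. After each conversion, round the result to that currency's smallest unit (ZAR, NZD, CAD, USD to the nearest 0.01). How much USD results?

USD 69,406.75

CNY 510,000.00 ÷ 0.456289 = ZAR 1,117,712.68
ZAR 1,117,712.68 ÷ 11.1598 = NZD 100,155.26
NZD 100,155.26 ÷ 1.06842 = CAD 93,741.47
CAD 93,741.47 × 0.740406 = USD 69,406.75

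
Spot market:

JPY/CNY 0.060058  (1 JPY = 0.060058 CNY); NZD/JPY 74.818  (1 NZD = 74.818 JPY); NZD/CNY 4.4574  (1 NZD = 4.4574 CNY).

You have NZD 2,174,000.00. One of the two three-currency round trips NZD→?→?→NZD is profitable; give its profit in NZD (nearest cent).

Profitable loop is NZD → JPY → CNY → NZD:
NZD 2,174,000.00 × 74.818 = JPY 162,654,332
JPY 162,654,332 × 0.060058 = CNY 9,768,693.87
CNY 9,768,693.87 ÷ 4.4574 = NZD 2,191,567.70
Profit = NZD 2,191,567.70 − NZD 2,174,000.00

Profit: NZD 17,567.70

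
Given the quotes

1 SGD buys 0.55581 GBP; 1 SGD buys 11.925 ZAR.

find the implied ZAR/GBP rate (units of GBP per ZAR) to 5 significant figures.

ZAR/GBP = 0.046609

1 ZAR ÷ 11.925 = 0.0838574 SGD
0.0838574 SGD × 0.55581 = 0.0466088 GBP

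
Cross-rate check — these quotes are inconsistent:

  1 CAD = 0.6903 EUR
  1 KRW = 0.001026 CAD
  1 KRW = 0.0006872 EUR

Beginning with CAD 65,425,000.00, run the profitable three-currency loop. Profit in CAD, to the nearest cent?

Profit: CAD 2,003,859.60

Profitable loop is CAD → EUR → KRW → CAD:
CAD 65,425,000.00 × 0.6903 = EUR 45,162,877.50
EUR 45,162,877.50 ÷ 0.0006872 = KRW 65,720,136,059
KRW 65,720,136,059 × 0.001026 = CAD 67,428,859.60
Profit = CAD 67,428,859.60 − CAD 65,425,000.00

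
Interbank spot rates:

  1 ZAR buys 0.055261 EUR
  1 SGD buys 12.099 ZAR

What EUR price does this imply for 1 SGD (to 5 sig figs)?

1 SGD × 12.099 = 12.099 ZAR
12.099 ZAR × 0.055261 = 0.668603 EUR

SGD/EUR = 0.66860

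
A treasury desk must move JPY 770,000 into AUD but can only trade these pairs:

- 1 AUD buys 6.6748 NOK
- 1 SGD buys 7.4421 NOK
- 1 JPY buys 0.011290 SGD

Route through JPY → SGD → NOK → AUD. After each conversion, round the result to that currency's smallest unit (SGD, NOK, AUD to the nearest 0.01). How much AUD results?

JPY 770,000 × 0.011290 = SGD 8,693.30
SGD 8,693.30 × 7.4421 = NOK 64,696.41
NOK 64,696.41 ÷ 6.6748 = AUD 9,692.64

AUD 9,692.64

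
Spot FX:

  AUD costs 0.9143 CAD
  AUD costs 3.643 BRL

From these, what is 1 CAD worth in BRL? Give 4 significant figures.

CAD/BRL = 3.984

1 CAD ÷ 0.9143 = 1.09373 AUD
1.09373 AUD × 3.643 = 3.98447 BRL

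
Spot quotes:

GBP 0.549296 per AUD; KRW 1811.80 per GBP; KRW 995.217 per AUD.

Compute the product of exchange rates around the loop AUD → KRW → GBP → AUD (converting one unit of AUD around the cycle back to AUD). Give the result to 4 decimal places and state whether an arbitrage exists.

1.0000 (no arbitrage)

Around AUD → KRW → GBP → AUD: 1 × 995.217 ÷ 1811.80 ÷ 0.549296 = 1.000003
Product ≈ 1 (deviation 0.000%, within rounding noise).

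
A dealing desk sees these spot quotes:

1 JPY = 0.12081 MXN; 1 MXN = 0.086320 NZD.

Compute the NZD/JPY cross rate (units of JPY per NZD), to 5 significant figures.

1 NZD ÷ 0.086320 = 11.5848 MXN
11.5848 MXN ÷ 0.12081 = 95.8927 JPY

NZD/JPY = 95.893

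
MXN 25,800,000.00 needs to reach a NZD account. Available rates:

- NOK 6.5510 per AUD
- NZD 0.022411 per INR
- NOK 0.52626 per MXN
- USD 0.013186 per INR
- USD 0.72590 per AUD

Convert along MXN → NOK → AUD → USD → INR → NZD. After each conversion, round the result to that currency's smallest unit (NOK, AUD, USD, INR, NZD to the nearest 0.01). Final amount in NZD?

NZD 2,557,039.45

MXN 25,800,000.00 × 0.52626 = NOK 13,577,508.00
NOK 13,577,508.00 ÷ 6.5510 = AUD 2,072,585.56
AUD 2,072,585.56 × 0.72590 = USD 1,504,489.86
USD 1,504,489.86 ÷ 0.013186 = INR 114,097,517.06
INR 114,097,517.06 × 0.022411 = NZD 2,557,039.45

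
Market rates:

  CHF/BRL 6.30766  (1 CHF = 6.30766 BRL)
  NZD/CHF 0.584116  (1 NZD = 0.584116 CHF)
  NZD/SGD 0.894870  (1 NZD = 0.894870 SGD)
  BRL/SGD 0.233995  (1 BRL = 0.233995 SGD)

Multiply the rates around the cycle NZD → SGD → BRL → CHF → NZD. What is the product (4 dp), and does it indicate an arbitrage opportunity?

Around NZD → SGD → BRL → CHF → NZD: 1 × 0.894870 ÷ 0.233995 ÷ 6.30766 ÷ 0.584116 = 1.037973
Product > 1; profitable direction is NZD → SGD → BRL → CHF → NZD.

1.0380 (arbitrage exists)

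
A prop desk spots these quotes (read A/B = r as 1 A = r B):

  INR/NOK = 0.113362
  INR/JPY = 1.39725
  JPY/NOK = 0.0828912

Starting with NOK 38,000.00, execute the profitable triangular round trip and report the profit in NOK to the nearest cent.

Profit: NOK 823.85

Profitable loop is NOK → INR → JPY → NOK:
NOK 38,000.00 ÷ 0.113362 = INR 335,209.33
INR 335,209.33 × 1.39725 = JPY 468,371
JPY 468,371 × 0.0828912 = NOK 38,823.85
Profit = NOK 38,823.85 − NOK 38,000.00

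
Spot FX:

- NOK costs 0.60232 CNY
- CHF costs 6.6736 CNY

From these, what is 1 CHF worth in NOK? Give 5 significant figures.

CHF/NOK = 11.080

1 CHF × 6.6736 = 6.6736 CNY
6.6736 CNY ÷ 0.60232 = 11.0798 NOK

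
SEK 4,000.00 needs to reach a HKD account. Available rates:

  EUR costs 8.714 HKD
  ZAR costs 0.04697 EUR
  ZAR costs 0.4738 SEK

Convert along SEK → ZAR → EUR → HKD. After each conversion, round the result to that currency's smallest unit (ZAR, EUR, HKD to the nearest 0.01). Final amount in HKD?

SEK 4,000.00 ÷ 0.4738 = ZAR 8,442.38
ZAR 8,442.38 × 0.04697 = EUR 396.54
EUR 396.54 × 8.714 = HKD 3,455.45

HKD 3,455.45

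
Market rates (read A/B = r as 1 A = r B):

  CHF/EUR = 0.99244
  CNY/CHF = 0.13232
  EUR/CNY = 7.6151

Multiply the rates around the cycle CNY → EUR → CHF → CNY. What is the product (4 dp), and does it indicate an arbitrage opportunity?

1.0000 (no arbitrage)

Around CNY → EUR → CHF → CNY: 1 ÷ 7.6151 ÷ 0.99244 ÷ 0.13232 = 0.999988
Product ≈ 1 (deviation 0.001%, within rounding noise).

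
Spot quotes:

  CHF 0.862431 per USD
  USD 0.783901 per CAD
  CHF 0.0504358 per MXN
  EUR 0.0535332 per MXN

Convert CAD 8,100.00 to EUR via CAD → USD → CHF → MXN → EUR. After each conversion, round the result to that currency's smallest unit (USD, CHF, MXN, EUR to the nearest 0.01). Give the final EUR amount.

CAD 8,100.00 × 0.783901 = USD 6,349.60
USD 6,349.60 × 0.862431 = CHF 5,476.09
CHF 5,476.09 ÷ 0.0504358 = MXN 108,575.46
MXN 108,575.46 × 0.0535332 = EUR 5,812.39

EUR 5,812.39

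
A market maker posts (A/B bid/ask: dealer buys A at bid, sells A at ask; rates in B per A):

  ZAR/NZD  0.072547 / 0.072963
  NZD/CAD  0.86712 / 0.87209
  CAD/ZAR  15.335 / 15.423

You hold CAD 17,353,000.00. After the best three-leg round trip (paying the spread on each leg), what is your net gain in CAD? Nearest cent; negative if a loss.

Best loop CAD → NZD → ZAR → CAD:
CAD 17,353,000.00 ÷ 0.87209 (buy NZD at ask) = NZD 19,898,175.65
NZD 19,898,175.65 ÷ 0.072963 (buy ZAR at ask) = ZAR 272,715,974.49
ZAR 272,715,974.49 ÷ 15.423 (buy CAD at ask) = CAD 17,682,420.70

Net profit: CAD 329,420.70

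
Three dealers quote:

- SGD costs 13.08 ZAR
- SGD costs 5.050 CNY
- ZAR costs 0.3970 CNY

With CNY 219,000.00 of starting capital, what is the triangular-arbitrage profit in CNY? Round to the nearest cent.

Profit: CNY 6,190.98

Profitable loop is CNY → SGD → ZAR → CNY:
CNY 219,000.00 ÷ 5.050 = SGD 43,366.34
SGD 43,366.34 × 13.08 = ZAR 567,231.68
ZAR 567,231.68 × 0.3970 = CNY 225,190.98
Profit = CNY 225,190.98 − CNY 219,000.00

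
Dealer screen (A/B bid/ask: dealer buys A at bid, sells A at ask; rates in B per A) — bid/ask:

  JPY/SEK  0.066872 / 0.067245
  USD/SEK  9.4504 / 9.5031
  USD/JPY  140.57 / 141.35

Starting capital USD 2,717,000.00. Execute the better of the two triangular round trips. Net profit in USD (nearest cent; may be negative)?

Best loop USD → SEK → JPY → USD:
USD 2,717,000.00 × 9.4504 (sell USD at bid) = SEK 25,676,736.80
SEK 25,676,736.80 ÷ 0.067245 (buy JPY at ask) = JPY 381,838,602
JPY 381,838,602 ÷ 141.35 (buy USD at ask) = USD 2,701,369.66

Net result: USD -15,630.34 (no profitable arbitrage after spreads)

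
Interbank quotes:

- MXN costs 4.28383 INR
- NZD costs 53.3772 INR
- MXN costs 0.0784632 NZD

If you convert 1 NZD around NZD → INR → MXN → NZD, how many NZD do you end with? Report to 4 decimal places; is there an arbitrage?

0.9777 (arbitrage exists)

Around NZD → INR → MXN → NZD: 1 × 53.3772 ÷ 4.28383 × 0.0784632 = 0.977664
Product < 1; profitable direction is NZD → MXN → INR → NZD.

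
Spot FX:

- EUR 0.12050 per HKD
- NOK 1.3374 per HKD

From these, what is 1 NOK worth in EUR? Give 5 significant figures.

1 NOK ÷ 1.3374 = 0.747719 HKD
0.747719 HKD × 0.12050 = 0.0901002 EUR

NOK/EUR = 0.090100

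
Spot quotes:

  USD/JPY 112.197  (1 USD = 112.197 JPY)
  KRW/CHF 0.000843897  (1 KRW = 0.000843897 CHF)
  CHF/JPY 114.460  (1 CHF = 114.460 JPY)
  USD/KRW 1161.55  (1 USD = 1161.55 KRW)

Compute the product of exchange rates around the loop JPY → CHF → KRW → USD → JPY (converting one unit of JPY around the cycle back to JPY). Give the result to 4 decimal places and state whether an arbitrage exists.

Around JPY → CHF → KRW → USD → JPY: 1 ÷ 114.460 ÷ 0.000843897 ÷ 1161.55 × 112.197 = 1.000000
Product ≈ 1 (deviation 0.000%, within rounding noise).

1.0000 (no arbitrage)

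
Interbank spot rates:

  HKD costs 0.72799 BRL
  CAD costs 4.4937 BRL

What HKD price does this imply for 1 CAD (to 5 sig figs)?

1 CAD × 4.4937 = 4.4937 BRL
4.4937 BRL ÷ 0.72799 = 6.17275 HKD

CAD/HKD = 6.1727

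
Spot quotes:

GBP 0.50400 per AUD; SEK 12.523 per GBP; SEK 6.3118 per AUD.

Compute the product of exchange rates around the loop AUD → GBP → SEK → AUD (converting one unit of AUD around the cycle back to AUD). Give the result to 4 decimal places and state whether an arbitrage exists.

1.0000 (no arbitrage)

Around AUD → GBP → SEK → AUD: 1 × 0.50400 × 12.523 ÷ 6.3118 = 0.999967
Product ≈ 1 (deviation 0.003%, within rounding noise).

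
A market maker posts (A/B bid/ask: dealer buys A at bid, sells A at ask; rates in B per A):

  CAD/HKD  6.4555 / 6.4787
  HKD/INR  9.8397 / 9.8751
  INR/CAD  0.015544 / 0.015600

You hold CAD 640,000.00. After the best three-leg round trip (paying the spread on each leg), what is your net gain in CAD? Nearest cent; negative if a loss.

Best loop CAD → INR → HKD → CAD:
CAD 640,000.00 ÷ 0.015600 (buy INR at ask) = INR 41,025,641.03
INR 41,025,641.03 ÷ 9.8751 (buy HKD at ask) = HKD 4,154,453.22
HKD 4,154,453.22 ÷ 6.4787 (buy CAD at ask) = CAD 641,247.97

Net profit: CAD 1,247.97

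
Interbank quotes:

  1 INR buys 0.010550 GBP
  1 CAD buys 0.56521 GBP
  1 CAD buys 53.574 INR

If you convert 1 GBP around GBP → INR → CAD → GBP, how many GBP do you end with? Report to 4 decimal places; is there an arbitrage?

1.0000 (no arbitrage)

Around GBP → INR → CAD → GBP: 1 ÷ 0.010550 ÷ 53.574 × 0.56521 = 1.000008
Product ≈ 1 (deviation 0.001%, within rounding noise).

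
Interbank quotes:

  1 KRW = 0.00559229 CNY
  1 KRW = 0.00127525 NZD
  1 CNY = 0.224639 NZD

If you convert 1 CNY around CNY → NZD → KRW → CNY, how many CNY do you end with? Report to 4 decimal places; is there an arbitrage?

0.9851 (arbitrage exists)

Around CNY → NZD → KRW → CNY: 1 × 0.224639 ÷ 0.00127525 × 0.00559229 = 0.985098
Product < 1; profitable direction is CNY → KRW → NZD → CNY.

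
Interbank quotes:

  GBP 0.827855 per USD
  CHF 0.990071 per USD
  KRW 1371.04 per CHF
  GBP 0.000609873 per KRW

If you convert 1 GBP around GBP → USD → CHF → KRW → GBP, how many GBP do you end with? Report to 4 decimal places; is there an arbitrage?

Around GBP → USD → CHF → KRW → GBP: 1 ÷ 0.827855 × 0.990071 × 1371.04 × 0.000609873 = 1.000004
Product ≈ 1 (deviation 0.000%, within rounding noise).

1.0000 (no arbitrage)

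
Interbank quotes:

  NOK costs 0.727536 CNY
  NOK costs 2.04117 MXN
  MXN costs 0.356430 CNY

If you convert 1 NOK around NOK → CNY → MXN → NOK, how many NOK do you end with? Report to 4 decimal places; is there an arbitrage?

1.0000 (no arbitrage)

Around NOK → CNY → MXN → NOK: 1 × 0.727536 ÷ 0.356430 ÷ 2.04117 = 1.000002
Product ≈ 1 (deviation 0.000%, within rounding noise).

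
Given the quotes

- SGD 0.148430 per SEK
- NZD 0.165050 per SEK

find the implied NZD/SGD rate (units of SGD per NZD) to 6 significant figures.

NZD/SGD = 0.899303

1 NZD ÷ 0.165050 = 6.05877 SEK
6.05877 SEK × 0.148430 = 0.899303 SGD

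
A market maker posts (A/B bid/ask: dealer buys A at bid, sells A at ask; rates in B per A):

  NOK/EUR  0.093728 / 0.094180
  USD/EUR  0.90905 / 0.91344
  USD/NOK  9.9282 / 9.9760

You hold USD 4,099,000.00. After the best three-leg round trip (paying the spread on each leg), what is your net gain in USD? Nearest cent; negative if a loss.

Net profit: USD 76,781.44

Best loop USD → NOK → EUR → USD:
USD 4,099,000.00 × 9.9282 (sell USD at bid) = NOK 40,695,691.80
NOK 40,695,691.80 × 0.093728 (sell NOK at bid) = EUR 3,814,325.80
EUR 3,814,325.80 ÷ 0.91344 (buy USD at ask) = USD 4,175,781.44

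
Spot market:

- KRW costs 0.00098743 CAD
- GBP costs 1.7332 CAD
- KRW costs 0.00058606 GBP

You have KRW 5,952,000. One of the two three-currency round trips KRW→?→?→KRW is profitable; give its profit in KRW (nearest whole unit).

Profitable loop is KRW → GBP → CAD → KRW:
KRW 5,952,000 × 0.00058606 = GBP 3,488.23
GBP 3,488.23 × 1.7332 = CAD 6,045.80
CAD 6,045.80 ÷ 0.00098743 = KRW 6,122,762
Profit = KRW 6,122,762 − KRW 5,952,000

Profit: KRW 170,762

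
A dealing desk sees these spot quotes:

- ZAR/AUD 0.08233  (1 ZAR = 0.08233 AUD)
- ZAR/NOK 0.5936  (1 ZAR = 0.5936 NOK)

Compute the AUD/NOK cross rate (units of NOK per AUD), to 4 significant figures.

AUD/NOK = 7.210

1 AUD ÷ 0.08233 = 12.1462 ZAR
12.1462 ZAR × 0.5936 = 7.21001 NOK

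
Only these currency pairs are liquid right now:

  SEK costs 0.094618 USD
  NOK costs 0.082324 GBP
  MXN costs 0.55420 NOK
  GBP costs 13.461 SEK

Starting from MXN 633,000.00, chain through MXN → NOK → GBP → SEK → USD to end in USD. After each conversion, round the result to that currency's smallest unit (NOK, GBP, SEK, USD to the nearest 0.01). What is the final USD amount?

MXN 633,000.00 × 0.55420 = NOK 350,808.60
NOK 350,808.60 × 0.082324 = GBP 28,879.97
GBP 28,879.97 × 13.461 = SEK 388,753.28
SEK 388,753.28 × 0.094618 = USD 36,783.06

USD 36,783.06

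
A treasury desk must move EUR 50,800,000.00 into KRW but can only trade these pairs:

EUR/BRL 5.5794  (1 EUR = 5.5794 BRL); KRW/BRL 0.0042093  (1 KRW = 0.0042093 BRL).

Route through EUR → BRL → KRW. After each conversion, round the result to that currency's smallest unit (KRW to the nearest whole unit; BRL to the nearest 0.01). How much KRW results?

KRW 67,335,072,340

EUR 50,800,000.00 × 5.5794 = BRL 283,433,520.00
BRL 283,433,520.00 ÷ 0.0042093 = KRW 67,335,072,340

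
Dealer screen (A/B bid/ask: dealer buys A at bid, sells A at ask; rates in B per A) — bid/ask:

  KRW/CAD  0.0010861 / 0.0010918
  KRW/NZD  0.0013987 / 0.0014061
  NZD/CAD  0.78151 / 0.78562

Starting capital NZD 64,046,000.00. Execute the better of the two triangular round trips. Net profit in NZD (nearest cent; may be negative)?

Best loop NZD → CAD → KRW → NZD:
NZD 64,046,000.00 × 0.78151 (sell NZD at bid) = CAD 50,052,589.46
CAD 50,052,589.46 ÷ 0.0010918 (buy KRW at ask) = KRW 45,844,100,989
KRW 45,844,100,989 × 0.0013987 (sell KRW at bid) = NZD 64,122,144.05

Net profit: NZD 76,144.05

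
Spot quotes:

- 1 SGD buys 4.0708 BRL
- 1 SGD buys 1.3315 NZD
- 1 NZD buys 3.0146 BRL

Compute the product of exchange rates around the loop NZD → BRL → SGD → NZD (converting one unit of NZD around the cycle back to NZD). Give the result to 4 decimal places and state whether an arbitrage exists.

0.9860 (arbitrage exists)

Around NZD → BRL → SGD → NZD: 1 × 3.0146 ÷ 4.0708 × 1.3315 = 0.986032
Product < 1; profitable direction is NZD → SGD → BRL → NZD.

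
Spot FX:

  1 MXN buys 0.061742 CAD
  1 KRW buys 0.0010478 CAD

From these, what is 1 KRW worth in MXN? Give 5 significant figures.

1 KRW × 0.0010478 = 0.0010478 CAD
0.0010478 CAD ÷ 0.061742 = 0.0169706 MXN

KRW/MXN = 0.016971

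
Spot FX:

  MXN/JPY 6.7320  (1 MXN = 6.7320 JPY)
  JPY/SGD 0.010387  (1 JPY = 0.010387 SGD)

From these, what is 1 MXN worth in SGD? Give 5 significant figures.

MXN/SGD = 0.069925

1 MXN × 6.7320 = 6.732 JPY
6.732 JPY × 0.010387 = 0.0699253 SGD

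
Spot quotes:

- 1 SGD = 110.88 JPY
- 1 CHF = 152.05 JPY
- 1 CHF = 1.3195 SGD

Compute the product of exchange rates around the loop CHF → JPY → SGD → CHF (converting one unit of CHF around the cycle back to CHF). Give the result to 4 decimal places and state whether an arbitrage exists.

Around CHF → JPY → SGD → CHF: 1 × 152.05 ÷ 110.88 ÷ 1.3195 = 1.039259
Product > 1; profitable direction is CHF → JPY → SGD → CHF.

1.0393 (arbitrage exists)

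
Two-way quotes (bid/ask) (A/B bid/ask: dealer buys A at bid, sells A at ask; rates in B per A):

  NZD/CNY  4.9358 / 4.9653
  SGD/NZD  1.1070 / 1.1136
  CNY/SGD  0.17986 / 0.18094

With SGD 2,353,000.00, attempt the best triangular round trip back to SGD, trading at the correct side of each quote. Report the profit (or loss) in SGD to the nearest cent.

Net result: SGD -1,133.72 (no profitable arbitrage after spreads)

Best loop SGD → CNY → NZD → SGD:
SGD 2,353,000.00 ÷ 0.18094 (buy CNY at ask) = CNY 13,004,310.82
CNY 13,004,310.82 ÷ 4.9653 (buy NZD at ask) = NZD 2,619,038.29
NZD 2,619,038.29 ÷ 1.1136 (buy SGD at ask) = SGD 2,351,866.28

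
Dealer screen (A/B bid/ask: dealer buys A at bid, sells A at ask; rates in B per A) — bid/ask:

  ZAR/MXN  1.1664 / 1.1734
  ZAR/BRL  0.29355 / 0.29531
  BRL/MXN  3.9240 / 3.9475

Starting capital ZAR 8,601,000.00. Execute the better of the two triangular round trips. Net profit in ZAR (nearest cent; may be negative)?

Best loop ZAR → MXN → BRL → ZAR:
ZAR 8,601,000.00 × 1.1664 (sell ZAR at bid) = MXN 10,032,206.40
MXN 10,032,206.40 ÷ 3.9475 (buy BRL at ask) = BRL 2,541,407.57
BRL 2,541,407.57 ÷ 0.29531 (buy ZAR at ask) = ZAR 8,605,897.44

Net profit: ZAR 4,897.44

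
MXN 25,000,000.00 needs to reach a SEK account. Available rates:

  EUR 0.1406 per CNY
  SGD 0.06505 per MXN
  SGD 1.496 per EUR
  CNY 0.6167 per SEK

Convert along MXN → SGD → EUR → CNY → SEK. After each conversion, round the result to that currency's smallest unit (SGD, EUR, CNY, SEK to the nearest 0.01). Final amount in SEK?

SEK 12,537,081.47

MXN 25,000,000.00 × 0.06505 = SGD 1,626,250.00
SGD 1,626,250.00 ÷ 1.496 = EUR 1,087,065.51
EUR 1,087,065.51 ÷ 0.1406 = CNY 7,731,618.14
CNY 7,731,618.14 ÷ 0.6167 = SEK 12,537,081.47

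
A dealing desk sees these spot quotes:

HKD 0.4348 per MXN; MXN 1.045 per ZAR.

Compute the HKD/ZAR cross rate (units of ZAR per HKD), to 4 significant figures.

1 HKD ÷ 0.4348 = 2.29991 MXN
2.29991 MXN ÷ 1.045 = 2.20087 ZAR

HKD/ZAR = 2.201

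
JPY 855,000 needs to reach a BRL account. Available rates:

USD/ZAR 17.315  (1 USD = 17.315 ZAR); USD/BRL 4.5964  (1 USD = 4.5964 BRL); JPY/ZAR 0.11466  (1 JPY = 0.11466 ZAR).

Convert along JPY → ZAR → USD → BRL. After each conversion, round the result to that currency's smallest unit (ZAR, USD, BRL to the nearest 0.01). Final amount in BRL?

JPY 855,000 × 0.11466 = ZAR 98,034.30
ZAR 98,034.30 ÷ 17.315 = USD 5,661.81
USD 5,661.81 × 4.5964 = BRL 26,023.94

BRL 26,023.94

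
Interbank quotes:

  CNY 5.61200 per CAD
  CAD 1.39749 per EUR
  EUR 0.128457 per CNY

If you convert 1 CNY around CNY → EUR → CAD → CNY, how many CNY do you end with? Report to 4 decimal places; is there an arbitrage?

1.0075 (arbitrage exists)

Around CNY → EUR → CAD → CNY: 1 × 0.128457 × 1.39749 × 5.61200 = 1.007451
Product > 1; profitable direction is CNY → EUR → CAD → CNY.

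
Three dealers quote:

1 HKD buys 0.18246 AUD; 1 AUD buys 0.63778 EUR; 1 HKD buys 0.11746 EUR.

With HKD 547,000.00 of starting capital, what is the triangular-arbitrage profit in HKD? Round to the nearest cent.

Profitable loop is HKD → EUR → AUD → HKD:
HKD 547,000.00 × 0.11746 = EUR 64,250.62
EUR 64,250.62 ÷ 0.63778 = AUD 100,741.04
AUD 100,741.04 ÷ 0.18246 = HKD 552,126.71
Profit = HKD 552,126.71 − HKD 547,000.00

Profit: HKD 5,126.71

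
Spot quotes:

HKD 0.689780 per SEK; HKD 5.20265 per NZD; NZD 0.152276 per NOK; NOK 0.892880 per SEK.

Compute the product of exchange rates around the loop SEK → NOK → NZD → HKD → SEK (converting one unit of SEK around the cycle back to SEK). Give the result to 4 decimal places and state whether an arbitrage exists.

Around SEK → NOK → NZD → HKD → SEK: 1 × 0.892880 × 0.152276 × 5.20265 ÷ 0.689780 = 1.025507
Product > 1; profitable direction is SEK → NOK → NZD → HKD → SEK.

1.0255 (arbitrage exists)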